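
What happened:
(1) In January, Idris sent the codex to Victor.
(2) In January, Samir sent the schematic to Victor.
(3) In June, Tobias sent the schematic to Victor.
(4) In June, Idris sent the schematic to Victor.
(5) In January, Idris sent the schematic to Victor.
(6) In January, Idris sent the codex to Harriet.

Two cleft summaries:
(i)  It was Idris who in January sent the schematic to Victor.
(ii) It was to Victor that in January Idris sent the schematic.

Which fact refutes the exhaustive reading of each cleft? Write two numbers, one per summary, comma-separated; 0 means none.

2, 0

Summary (i) focuses "Idris" (the agent); background same thing, recipient, setting (the schematic / Victor / in January). Fact (2) matches that background with agent = Samir — refutes (i).
Summary (ii) focuses "Victor" (the recipient); background same agent, thing, setting (Idris / the schematic / in January). No fact matches that background with a different recipient, so 0.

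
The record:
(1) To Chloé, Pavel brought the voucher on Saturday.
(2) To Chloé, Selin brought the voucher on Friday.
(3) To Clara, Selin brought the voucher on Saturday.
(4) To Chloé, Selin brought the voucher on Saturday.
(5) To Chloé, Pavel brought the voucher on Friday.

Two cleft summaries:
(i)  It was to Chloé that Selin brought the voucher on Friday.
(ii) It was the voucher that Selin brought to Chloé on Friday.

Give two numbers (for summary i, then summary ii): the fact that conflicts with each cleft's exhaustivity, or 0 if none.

(i): focus "Chloé". No fact shares agent = Selin, thing = the voucher, setting = on Friday with a different recipient. 0.
(ii): focus "the voucher". No fact shares agent = Selin, recipient = Chloé, setting = on Friday with a different thing. 0.

0, 0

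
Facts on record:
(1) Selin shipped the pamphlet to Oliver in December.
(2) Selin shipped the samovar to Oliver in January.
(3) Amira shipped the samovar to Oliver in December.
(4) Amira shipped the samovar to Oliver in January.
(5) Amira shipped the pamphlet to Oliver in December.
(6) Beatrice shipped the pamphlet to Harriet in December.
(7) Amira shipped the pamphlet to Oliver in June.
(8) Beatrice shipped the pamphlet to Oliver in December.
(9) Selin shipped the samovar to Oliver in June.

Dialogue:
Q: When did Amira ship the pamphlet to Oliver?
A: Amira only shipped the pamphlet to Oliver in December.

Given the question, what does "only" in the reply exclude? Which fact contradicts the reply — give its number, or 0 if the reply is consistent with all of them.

7

Answering "When did ...?" puts focus on the setting — here, "in December".
So "only" ranges over settings; the rest (same agent, thing, recipient (Amira / the pamphlet / Oliver)) is presupposed.
Fact (7) keeps same agent, thing, recipient (Amira / the pamphlet / Oliver) but has setting = in June; that refutes the reply.
(Fact (3) would refute a reading with focus on the thing — but that is not what the question asks.)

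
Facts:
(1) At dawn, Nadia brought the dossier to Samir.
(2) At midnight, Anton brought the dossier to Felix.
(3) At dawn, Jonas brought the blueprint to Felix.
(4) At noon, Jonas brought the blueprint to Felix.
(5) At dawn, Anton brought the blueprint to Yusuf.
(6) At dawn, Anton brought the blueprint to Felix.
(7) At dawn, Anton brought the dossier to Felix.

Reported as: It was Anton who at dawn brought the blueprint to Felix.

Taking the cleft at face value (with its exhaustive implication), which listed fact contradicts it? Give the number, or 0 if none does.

The cleft puts "Anton" in focus and presupposes the open proposition with the blueprint as thing and Felix as recipient and at dawn as setting.
The exhaustive reading says no other agent fits that background.
Fact (3) shares the background but with agent = Jonas; exhaustivity is violated.

3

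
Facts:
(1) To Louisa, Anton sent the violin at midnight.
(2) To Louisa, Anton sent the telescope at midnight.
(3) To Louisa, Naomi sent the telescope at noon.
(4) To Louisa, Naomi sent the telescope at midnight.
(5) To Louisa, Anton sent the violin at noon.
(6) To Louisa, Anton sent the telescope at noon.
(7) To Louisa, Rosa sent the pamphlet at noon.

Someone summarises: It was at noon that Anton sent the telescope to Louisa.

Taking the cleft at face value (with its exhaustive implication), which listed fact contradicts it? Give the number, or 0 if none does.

2

The cleft puts "at noon" in focus and presupposes the open proposition with same agent, thing, recipient (Anton / the telescope / Louisa).
Exhaustivity: at noon is the only setting satisfying that background.
Fact (2) shares the background but with setting = at midnight; exhaustivity is violated.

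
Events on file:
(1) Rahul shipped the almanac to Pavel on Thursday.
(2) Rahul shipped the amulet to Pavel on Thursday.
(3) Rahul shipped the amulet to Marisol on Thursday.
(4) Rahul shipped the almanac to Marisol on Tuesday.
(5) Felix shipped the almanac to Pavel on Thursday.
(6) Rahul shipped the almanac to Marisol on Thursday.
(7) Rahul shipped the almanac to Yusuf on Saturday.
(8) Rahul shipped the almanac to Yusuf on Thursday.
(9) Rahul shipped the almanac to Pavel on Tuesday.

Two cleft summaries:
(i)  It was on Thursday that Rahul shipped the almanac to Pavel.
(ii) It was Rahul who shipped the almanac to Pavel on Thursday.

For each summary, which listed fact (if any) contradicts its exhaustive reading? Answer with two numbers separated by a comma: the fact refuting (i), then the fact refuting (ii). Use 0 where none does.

9, 5

(i): focus "on Thursday". Looking for agent = Rahul, thing = the almanac, recipient = Pavel with some other setting — fact (9) has on Tuesday there. Refuted.
(ii): focus "Rahul". Looking for thing = the almanac, recipient = Pavel, setting = on Thursday with some other agent — fact (5) has Felix there. Refuted.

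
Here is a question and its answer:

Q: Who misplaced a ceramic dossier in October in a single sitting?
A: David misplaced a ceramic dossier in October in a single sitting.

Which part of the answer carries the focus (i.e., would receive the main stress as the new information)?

David

The wh-word "who" asks about the subject (agent).
In the answer, "a ceramic dossier", "in a single sitting" and "in October" are given — repeated from the question.
The constituent filling the subject (agent) gap is "David"; that is the focus and would carry nuclear stress.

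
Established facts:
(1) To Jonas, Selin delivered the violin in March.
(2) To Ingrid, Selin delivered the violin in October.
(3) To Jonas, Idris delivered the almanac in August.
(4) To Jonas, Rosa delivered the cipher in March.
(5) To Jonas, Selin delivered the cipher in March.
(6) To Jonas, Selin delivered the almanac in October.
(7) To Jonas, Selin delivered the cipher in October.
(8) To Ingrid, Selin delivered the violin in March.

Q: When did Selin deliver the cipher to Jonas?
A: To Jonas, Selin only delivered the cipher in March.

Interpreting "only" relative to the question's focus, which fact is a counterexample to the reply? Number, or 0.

Answering "When did ...?" puts focus on the setting — here, "in March".
So "only" ranges over settings; the rest (same agent, thing, recipient (Selin / the cipher / Jonas)) is presupposed.
Fact (7) keeps same agent, thing, recipient (Selin / the cipher / Jonas) but has setting = in October; that refutes the reply.
(Fact (1) would refute a reading with focus on the thing — but that is not what the question asks.)

7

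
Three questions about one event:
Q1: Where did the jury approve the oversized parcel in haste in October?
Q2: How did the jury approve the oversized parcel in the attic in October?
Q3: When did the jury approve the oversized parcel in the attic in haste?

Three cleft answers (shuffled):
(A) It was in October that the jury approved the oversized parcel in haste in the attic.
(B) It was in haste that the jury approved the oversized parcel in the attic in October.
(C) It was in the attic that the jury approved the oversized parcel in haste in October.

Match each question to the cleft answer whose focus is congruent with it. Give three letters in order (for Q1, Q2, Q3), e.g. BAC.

Q1 asks about the location; cleft (C) focuses "in the attic", which is the location — so Q1 → C.
Q2 asks about the manner; cleft (B) focuses "in haste", which is the manner — so Q2 → B.
Q3 asks about the time; cleft (A) focuses "in October", which is the time — so Q3 → A.
Mapping: Q1→C, Q2→B, Q3→A.

CBA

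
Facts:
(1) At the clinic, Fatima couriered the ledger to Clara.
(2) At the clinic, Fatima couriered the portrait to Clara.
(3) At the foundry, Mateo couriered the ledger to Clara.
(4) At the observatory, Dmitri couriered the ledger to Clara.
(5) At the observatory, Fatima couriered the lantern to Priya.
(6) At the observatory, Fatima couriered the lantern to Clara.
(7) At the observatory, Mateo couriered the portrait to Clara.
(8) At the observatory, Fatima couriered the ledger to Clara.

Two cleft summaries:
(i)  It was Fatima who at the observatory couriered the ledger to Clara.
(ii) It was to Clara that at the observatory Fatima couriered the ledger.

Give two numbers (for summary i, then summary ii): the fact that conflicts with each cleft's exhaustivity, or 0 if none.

(i): focus "Fatima". Looking for thing = the ledger, recipient = Clara, setting = at the observatory with some other agent — fact (4) has Dmitri there. Refuted.
(ii): focus "Clara". No fact shares agent = Fatima, thing = the ledger, setting = at the observatory with a different recipient. 0.

4, 0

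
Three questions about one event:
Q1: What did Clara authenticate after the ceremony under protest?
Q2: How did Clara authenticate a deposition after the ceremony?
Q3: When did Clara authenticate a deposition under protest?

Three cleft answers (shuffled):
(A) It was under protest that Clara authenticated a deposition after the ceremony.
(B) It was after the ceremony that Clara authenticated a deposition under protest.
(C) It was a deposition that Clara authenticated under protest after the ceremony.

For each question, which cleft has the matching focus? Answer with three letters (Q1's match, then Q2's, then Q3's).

Q1 asks about the direct object; cleft (C) focuses "a deposition", which is the direct object — so Q1 → C.
Q2 asks about the manner; cleft (A) focuses "under protest", which is the manner — so Q2 → A.
Q3 asks about the time; cleft (B) focuses "after the ceremony", which is the time — so Q3 → B.
Mapping: Q1→C, Q2→A, Q3→B.

CAB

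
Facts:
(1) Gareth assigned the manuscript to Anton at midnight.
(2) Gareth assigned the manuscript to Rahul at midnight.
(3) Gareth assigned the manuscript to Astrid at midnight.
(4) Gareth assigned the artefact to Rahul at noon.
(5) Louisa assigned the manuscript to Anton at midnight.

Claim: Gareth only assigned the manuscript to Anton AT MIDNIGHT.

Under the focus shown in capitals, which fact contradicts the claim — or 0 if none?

0

The capitals mark "at midnight" as focus. So "only" rules out other settings, with the rest (agent = Gareth, thing = the manuscript, recipient = Anton) as background.
Every other fact changes something in the background, not just the setting. Nothing refutes the claim.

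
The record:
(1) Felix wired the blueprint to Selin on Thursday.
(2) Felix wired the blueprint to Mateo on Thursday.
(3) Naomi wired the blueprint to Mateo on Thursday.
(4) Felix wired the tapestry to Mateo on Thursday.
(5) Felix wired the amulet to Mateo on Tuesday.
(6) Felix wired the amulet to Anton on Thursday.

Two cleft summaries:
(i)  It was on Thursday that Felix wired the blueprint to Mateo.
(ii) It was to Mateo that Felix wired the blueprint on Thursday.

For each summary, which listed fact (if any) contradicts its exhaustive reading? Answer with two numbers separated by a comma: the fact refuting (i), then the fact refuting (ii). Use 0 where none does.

(i): focus "on Thursday". No fact shares Felix as agent and the blueprint as thing and Mateo as recipient with a different setting. 0.
(ii): focus "Mateo". Looking for Felix as agent and the blueprint as thing and on Thursday as setting with some other recipient — fact (1) has Selin there. Refuted.

0, 1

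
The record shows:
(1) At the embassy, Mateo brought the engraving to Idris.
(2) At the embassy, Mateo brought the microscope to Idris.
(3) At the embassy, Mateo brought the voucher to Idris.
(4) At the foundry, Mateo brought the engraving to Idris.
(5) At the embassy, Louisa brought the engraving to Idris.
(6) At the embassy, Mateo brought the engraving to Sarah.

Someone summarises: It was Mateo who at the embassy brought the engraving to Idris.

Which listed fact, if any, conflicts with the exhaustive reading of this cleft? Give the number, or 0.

Focus of the cleft: "Mateo" (the agent). Presupposed background: thing = the engraving, recipient = Idris, setting = at the embassy.
Exhaustivity: Mateo is the only agent satisfying that background.
Fact (5) shares the background but with agent = Louisa; exhaustivity is violated.

5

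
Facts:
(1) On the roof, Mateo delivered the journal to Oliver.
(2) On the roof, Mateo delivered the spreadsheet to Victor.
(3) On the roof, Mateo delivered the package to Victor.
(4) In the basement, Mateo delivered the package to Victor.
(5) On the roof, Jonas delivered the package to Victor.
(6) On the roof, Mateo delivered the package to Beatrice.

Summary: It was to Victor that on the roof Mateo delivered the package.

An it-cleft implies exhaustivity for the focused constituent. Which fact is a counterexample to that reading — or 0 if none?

6

The cleft puts "Victor" in focus and presupposes the open proposition with same agent, thing, setting (Mateo / the package / on the roof).
The exhaustive reading says no other recipient fits that background.
But fact (6) also has same agent, thing, setting (Mateo / the package / on the roof), with recipient = Beatrice — so the exhaustive reading fails.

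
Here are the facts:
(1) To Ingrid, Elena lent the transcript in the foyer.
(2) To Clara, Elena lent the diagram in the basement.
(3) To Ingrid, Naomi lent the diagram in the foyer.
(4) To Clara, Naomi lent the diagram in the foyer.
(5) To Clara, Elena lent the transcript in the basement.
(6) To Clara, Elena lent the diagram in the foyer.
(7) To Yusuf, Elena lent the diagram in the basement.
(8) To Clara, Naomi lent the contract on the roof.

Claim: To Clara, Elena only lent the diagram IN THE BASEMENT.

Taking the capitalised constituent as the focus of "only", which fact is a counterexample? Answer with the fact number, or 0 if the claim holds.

6

The capitals mark "in the basement" as focus. So "only" rules out other settings, with the rest (agent = Elena, thing = the diagram, recipient = Clara) as background.
Fact (6) shares the background but differs in setting (in the foyer) — a counterexample.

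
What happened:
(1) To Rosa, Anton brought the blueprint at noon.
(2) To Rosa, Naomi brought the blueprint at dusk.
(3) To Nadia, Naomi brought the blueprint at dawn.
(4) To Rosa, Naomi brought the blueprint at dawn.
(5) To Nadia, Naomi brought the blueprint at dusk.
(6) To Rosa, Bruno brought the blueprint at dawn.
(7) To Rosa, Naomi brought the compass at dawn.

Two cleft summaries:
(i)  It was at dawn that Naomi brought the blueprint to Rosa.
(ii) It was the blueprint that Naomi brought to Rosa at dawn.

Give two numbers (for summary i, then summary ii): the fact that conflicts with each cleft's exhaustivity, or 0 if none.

(i): focus "at dawn". Looking for Naomi as agent and the blueprint as thing and Rosa as recipient with some other setting — fact (2) has at dusk there. Refuted.
(ii): focus "the blueprint". Looking for Naomi as agent and Rosa as recipient and at dawn as setting with some other thing — fact (7) has the compass there. Refuted.

2, 7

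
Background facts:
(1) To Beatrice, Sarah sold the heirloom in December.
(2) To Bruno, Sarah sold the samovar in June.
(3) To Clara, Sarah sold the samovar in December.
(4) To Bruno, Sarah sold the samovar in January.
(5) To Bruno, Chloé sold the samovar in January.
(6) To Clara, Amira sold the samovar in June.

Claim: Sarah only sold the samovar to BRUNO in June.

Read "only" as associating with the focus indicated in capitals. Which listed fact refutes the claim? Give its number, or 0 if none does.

0

The capitals mark "Bruno" as focus. So "only" rules out other recipients, with the rest (Sarah as agent and the samovar as thing and in June as setting) as background.
Every other fact changes something in the background, not just the recipient. Nothing refutes the claim.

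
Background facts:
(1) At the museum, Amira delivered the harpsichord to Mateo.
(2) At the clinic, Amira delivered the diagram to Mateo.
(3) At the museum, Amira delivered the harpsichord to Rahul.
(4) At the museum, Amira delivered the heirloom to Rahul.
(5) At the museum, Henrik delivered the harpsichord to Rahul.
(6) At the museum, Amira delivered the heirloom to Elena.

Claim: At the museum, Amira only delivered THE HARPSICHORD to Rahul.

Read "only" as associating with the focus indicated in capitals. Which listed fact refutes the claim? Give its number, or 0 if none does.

4

The capitals mark "the harpsichord" as focus. So "only" rules out other things, with the rest (same agent, recipient, setting (Amira / Rahul / at the museum)) as background.
Fact (4) matches on same agent, recipient, setting (Amira / Rahul / at the museum), but has thing = the heirloom instead. That refutes the claim.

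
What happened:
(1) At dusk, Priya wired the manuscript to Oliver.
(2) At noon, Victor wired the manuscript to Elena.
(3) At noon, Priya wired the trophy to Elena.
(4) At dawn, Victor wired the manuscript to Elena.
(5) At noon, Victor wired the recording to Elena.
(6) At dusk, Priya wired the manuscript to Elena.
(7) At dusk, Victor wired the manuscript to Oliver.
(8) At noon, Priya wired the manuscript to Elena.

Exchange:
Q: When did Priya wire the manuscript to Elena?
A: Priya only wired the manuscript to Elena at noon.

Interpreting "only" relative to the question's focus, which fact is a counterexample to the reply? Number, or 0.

6

The question "When did ...?" targets the setting, so in the reply the focus falls on "at noon".
"Only" then excludes alternative settings while the background — Priya as agent and the manuscript as thing and Elena as recipient — is held fixed.
Fact (6) keeps Priya as agent and the manuscript as thing and Elena as recipient but has setting = at dusk; that refutes the reply.
(Fact (3) would refute a reading with focus on the thing — but that is not what the question asks.)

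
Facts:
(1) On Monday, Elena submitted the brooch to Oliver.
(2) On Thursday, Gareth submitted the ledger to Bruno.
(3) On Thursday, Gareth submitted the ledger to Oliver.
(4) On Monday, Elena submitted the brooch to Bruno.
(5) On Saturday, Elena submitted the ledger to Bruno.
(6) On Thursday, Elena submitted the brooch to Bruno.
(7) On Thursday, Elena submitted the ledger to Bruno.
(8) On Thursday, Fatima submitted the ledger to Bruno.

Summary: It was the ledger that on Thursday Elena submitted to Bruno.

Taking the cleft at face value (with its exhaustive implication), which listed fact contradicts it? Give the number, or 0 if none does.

Focus of the cleft: "the ledger" (the thing). Presupposed background: agent = Elena, recipient = Bruno, setting = on Thursday.
Exhaustivity: the ledger is the only thing satisfying that background.
But fact (6) also has agent = Elena, recipient = Bruno, setting = on Thursday, with thing = the brooch — so the exhaustive reading fails.

6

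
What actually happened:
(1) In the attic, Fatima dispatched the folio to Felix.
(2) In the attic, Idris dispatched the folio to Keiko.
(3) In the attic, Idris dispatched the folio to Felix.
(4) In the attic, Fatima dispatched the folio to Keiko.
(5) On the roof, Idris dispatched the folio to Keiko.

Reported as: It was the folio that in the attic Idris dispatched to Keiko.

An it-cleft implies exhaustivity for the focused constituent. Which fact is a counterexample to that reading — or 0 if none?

0

The cleft puts "the folio" in focus and presupposes the open proposition with same agent, recipient, setting (Idris / Keiko / in the attic).
Exhaustivity: the folio is the only thing satisfying that background.
Every other fact differs from the presupposition on some backgrounded slot, so none challenges the exhaustivity.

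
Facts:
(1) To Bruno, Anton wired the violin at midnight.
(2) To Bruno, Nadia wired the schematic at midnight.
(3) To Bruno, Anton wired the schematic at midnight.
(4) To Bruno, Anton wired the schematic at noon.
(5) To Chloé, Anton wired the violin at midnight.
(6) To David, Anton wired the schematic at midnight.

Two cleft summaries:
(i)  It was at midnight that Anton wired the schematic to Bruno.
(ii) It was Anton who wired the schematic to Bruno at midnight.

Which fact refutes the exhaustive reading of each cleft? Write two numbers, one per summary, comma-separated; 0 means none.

Summary (i) focuses "at midnight" (the setting); background agent = Anton, thing = the schematic, recipient = Bruno. Fact (4) matches that background with setting = at noon — refutes (i).
Summary (ii) focuses "Anton" (the agent); background thing = the schematic, recipient = Bruno, setting = at midnight. Fact (2) matches that background with agent = Nadia — refutes (ii).

4, 2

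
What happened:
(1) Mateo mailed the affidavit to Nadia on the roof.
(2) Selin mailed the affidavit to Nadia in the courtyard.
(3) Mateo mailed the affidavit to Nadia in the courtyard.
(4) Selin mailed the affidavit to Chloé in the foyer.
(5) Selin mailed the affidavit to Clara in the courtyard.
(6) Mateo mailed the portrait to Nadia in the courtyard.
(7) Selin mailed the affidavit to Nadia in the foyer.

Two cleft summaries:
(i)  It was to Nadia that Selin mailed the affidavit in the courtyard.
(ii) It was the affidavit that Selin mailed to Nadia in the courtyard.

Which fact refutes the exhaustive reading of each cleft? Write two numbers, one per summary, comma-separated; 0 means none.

Summary (i) focuses "Nadia" (the recipient); background agent = Selin, thing = the affidavit, setting = in the courtyard. Fact (5) matches that background with recipient = Clara — refutes (i).
Summary (ii) focuses "the affidavit" (the thing); background agent = Selin, recipient = Nadia, setting = in the courtyard. No fact matches that background with a different thing, so 0.

5, 0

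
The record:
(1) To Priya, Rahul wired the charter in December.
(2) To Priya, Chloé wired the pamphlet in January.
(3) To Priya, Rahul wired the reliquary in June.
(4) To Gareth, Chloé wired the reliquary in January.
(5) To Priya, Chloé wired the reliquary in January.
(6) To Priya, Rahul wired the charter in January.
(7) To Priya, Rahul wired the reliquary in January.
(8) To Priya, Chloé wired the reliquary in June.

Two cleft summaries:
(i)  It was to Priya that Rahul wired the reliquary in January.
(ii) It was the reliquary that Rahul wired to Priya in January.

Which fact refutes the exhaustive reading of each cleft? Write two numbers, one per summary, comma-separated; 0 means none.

Summary (i) focuses "Priya" (the recipient); background agent = Rahul, thing = the reliquary, setting = in January. No fact matches that background with a different recipient, so 0.
Summary (ii) focuses "the reliquary" (the thing); background agent = Rahul, recipient = Priya, setting = in January. Fact (6) matches that background with thing = the charter — refutes (ii).

0, 6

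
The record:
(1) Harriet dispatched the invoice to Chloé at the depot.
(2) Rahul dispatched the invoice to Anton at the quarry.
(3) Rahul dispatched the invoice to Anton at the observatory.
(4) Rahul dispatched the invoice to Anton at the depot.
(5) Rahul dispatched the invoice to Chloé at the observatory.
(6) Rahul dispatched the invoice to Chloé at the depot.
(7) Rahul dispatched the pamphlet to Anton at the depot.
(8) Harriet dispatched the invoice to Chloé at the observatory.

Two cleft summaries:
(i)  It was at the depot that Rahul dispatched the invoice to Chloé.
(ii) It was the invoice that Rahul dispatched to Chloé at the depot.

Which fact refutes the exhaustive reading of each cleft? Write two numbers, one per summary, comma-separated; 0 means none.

(i): focus "at the depot". Looking for Rahul as agent and the invoice as thing and Chloé as recipient with some other setting — fact (5) has at the observatory there. Refuted.
(ii): focus "the invoice". No fact shares Rahul as agent and Chloé as recipient and at the depot as setting with a different thing. 0.

5, 0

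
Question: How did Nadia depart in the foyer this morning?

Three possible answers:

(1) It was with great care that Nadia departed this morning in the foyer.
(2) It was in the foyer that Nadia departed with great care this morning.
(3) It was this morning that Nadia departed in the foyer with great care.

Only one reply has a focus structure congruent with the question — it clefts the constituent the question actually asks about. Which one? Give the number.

The question word "how" targets the manner.
Option (1) clefts "with great care" — that matches what the question asks about.
Option (2) clefts "in the foyer" — the location, not what was asked.
Option (3) clefts "this morning" — the time, not what was asked.
So the congruent reply is (1).

1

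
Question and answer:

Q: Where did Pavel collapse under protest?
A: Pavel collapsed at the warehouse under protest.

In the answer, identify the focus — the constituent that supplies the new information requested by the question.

The wh-word "where" asks about the location.
In the answer, "Pavel" and "under protest" are given — repeated from the question.
The constituent filling the location gap is "at the warehouse"; that is the focus and would carry nuclear stress.

at the warehouse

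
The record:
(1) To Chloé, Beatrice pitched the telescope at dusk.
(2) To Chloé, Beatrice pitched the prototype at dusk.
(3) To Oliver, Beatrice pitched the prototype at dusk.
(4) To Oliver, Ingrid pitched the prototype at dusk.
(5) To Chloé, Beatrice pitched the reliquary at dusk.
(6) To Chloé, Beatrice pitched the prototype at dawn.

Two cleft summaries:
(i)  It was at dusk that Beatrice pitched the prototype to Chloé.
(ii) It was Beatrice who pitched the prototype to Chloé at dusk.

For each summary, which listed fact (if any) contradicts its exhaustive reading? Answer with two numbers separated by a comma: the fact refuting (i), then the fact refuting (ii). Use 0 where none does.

6, 0

Summary (i) focuses "at dusk" (the setting); background agent = Beatrice, thing = the prototype, recipient = Chloé. Fact (6) matches that background with setting = at dawn — refutes (i).
Summary (ii) focuses "Beatrice" (the agent); background thing = the prototype, recipient = Chloé, setting = at dusk. No fact matches that background with a different agent, so 0.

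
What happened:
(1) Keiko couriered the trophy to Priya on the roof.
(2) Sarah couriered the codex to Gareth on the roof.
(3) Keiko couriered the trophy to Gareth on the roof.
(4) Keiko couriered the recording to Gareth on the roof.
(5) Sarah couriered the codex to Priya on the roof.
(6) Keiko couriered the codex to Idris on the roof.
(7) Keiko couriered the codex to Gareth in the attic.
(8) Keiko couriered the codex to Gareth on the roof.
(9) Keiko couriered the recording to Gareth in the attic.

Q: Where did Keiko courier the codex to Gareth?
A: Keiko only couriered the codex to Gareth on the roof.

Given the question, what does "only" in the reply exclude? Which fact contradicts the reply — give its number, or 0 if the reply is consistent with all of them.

7

The question "Where did ...?" targets the setting, so in the reply the focus falls on "on the roof".
"Only" then excludes alternative settings while the background — agent = Keiko, thing = the codex, recipient = Gareth — is held fixed.
Fact (7) keeps agent = Keiko, thing = the codex, recipient = Gareth but has setting = in the attic; that refutes the reply.
(Fact (3) would refute a reading with focus on the thing — but that is not what the question asks.)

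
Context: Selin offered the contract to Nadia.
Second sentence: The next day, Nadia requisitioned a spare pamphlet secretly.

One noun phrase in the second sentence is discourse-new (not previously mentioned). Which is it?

a spare pamphlet

"Nadia" in the second sentence is given — already mentioned in the context.
"a spare pamphlet" has no antecedent in the context; it is discourse-new (the indefinite article also signals a new referent).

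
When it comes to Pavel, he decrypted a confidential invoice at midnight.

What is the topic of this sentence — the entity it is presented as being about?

Pavel

The construction explicitly marks "Pavel" as what the sentence is about — the topic.
The remainder of the clause is the comment (what is said about the topic).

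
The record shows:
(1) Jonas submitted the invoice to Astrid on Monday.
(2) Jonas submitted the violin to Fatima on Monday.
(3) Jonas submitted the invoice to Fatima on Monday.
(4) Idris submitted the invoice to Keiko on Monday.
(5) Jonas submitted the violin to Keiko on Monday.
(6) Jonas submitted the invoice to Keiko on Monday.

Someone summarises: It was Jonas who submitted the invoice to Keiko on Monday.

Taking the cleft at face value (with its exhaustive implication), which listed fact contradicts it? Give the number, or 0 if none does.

Focus of the cleft: "Jonas" (the agent). Presupposed background: same thing, recipient, setting (the invoice / Keiko / on Monday).
The exhaustive reading says no other agent fits that background.
Fact (4) shares the background but with agent = Idris; exhaustivity is violated.

4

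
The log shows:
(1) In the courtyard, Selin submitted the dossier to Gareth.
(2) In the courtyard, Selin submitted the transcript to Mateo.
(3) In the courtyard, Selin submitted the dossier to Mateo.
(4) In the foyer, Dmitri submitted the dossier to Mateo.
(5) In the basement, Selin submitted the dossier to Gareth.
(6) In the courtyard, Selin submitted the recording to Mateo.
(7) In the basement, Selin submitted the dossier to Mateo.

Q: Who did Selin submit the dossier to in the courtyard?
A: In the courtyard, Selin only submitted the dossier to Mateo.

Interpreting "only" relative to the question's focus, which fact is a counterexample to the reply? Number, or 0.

Answering "Who did ... to ...?" puts focus on the recipient — here, "Mateo".
"Only" then excludes alternative recipients while the background — agent = Selin, thing = the dossier, setting = in the courtyard — is held fixed.
Fact (1) keeps agent = Selin, thing = the dossier, setting = in the courtyard but has recipient = Gareth; that refutes the reply.
(Fact (2) would refute a reading with focus on the thing — but that is not what the question asks.)

1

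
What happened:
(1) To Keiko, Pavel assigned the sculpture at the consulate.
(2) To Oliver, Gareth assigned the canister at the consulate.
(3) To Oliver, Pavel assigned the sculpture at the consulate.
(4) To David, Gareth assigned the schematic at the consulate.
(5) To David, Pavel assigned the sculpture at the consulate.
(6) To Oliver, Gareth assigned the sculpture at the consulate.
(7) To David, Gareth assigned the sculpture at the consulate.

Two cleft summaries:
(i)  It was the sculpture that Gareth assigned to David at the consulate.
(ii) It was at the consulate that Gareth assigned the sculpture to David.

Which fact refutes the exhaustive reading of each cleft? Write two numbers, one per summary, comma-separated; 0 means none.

4, 0

Summary (i) focuses "the sculpture" (the thing); background same agent, recipient, setting (Gareth / David / at the consulate). Fact (4) matches that background with thing = the schematic — refutes (i).
Summary (ii) focuses "at the consulate" (the setting); background same agent, thing, recipient (Gareth / the sculpture / David). No fact matches that background with a different setting, so 0.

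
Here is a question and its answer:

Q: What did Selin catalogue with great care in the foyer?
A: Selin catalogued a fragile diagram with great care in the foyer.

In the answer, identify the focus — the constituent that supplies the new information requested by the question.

a fragile diagram

The wh-word "what" asks about the direct object.
In the answer, "Selin", "in the foyer" and "with great care" are given — repeated from the question.
The constituent filling the direct object gap is "a fragile diagram"; that is the focus and would carry nuclear stress.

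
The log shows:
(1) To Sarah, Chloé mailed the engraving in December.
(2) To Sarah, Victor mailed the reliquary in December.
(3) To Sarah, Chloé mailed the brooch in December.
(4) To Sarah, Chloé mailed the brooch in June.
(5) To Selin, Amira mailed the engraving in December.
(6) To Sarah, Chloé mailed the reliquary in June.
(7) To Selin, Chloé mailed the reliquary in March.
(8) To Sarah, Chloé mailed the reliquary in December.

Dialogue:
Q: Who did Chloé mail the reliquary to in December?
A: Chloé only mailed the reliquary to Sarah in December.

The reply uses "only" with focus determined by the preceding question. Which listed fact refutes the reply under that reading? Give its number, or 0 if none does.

0

Answering "Who did ... to ...?" puts focus on the recipient — here, "Sarah".
So "only" ranges over recipients; the rest (Chloé as agent and the reliquary as thing and in December as setting) is presupposed.
No fact keeps Chloé as agent and the reliquary as thing and in December as setting while changing the recipient; every other fact differs on something backgrounded. The reply stands.
(Fact (1) would refute a reading with focus on the thing — but that is not what the question asks.)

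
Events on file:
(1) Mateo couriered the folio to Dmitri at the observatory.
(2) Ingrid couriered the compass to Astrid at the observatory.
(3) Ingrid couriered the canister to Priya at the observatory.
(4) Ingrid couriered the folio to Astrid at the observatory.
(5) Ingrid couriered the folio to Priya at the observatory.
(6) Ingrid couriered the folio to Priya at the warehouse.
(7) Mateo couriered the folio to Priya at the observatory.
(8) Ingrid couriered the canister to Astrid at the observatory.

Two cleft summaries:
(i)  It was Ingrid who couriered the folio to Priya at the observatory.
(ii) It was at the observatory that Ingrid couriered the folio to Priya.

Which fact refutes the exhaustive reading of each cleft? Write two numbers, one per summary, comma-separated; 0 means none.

(i): focus "Ingrid". Looking for the folio as thing and Priya as recipient and at the observatory as setting with some other agent — fact (7) has Mateo there. Refuted.
(ii): focus "at the observatory". Looking for Ingrid as agent and the folio as thing and Priya as recipient with some other setting — fact (6) has at the warehouse there. Refuted.

7, 6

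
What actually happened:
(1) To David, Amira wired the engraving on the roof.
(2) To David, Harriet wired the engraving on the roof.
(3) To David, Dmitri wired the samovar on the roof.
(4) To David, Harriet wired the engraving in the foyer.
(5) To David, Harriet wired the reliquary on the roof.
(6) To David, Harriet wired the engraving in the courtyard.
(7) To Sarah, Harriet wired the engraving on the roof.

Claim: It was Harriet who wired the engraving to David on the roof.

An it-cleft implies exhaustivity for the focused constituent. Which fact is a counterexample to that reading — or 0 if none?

The cleft puts "Harriet" in focus and presupposes the open proposition with same thing, recipient, setting (the engraving / David / on the roof).
The exhaustive reading says no other agent fits that background.
Fact (1) shares the background but with agent = Amira; exhaustivity is violated.

1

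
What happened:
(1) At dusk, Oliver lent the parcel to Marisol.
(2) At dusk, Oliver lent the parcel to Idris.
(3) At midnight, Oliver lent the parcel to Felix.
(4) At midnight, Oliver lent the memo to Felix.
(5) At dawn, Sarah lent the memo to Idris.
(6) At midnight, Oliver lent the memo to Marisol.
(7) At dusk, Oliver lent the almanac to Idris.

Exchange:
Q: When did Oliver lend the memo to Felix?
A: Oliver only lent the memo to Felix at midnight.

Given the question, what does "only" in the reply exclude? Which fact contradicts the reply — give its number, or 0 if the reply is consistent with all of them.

0

The question "When did ...?" targets the setting, so in the reply the focus falls on "at midnight".
So "only" ranges over settings; the rest (same agent, thing, recipient (Oliver / the memo / Felix)) is presupposed.
No listed fact shares that background with another setting. Nothing contradicts the reply.
(Fact (6) would refute a reading with focus on the recipient — but that is not what the question asks.)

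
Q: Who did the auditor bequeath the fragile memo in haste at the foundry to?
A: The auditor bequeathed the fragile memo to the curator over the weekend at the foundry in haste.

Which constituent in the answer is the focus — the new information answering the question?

The wh-word "who" asks about the recipient.
In the answer, "the auditor", "the fragile memo", "in haste" and "at the foundry" are given — repeated from the question.
"over the weekend" is also new, but it specifies the time, which is not what the question asks about — so it is not the focus.
The constituent filling the recipient gap is "to the curator"; that is the focus.

to the curator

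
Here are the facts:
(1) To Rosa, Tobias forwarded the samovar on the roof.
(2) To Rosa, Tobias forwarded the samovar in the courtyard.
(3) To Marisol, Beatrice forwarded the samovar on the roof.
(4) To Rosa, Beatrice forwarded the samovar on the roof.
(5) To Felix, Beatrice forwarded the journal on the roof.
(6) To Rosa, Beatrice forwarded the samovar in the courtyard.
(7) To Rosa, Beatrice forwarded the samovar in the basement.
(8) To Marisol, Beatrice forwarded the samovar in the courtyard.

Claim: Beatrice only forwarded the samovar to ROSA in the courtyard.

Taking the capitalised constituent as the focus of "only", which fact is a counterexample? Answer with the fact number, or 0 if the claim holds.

The capitals mark "Rosa" as focus. So "only" rules out other recipients, with the rest (Beatrice as agent and the samovar as thing and in the courtyard as setting) as background.
Fact (8) matches on Beatrice as agent and the samovar as thing and in the courtyard as setting, but has recipient = Marisol instead. That refutes the claim.

8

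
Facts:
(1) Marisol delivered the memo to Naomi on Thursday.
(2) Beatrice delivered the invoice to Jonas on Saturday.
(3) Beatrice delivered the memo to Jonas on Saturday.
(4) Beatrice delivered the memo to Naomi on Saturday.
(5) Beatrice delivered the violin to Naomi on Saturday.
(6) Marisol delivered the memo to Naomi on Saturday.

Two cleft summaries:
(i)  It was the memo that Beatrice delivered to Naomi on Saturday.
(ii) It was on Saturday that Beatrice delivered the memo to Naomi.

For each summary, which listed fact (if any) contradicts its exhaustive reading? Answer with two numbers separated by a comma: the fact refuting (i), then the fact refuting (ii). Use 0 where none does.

(i): focus "the memo". Looking for agent = Beatrice, recipient = Naomi, setting = on Saturday with some other thing — fact (5) has the violin there. Refuted.
(ii): focus "on Saturday". No fact shares agent = Beatrice, thing = the memo, recipient = Naomi with a different setting. 0.

5, 0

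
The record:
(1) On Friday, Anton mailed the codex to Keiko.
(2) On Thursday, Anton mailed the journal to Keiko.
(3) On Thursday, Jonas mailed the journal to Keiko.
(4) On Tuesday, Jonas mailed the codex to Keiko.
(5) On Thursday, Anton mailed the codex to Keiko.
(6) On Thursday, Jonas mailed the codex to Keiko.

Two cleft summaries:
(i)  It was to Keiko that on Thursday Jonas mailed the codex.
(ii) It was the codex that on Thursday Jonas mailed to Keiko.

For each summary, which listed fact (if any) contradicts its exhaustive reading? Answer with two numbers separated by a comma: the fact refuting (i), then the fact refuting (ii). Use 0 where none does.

Summary (i) focuses "Keiko" (the recipient); background same agent, thing, setting (Jonas / the codex / on Thursday). No fact matches that background with a different recipient, so 0.
Summary (ii) focuses "the codex" (the thing); background same agent, recipient, setting (Jonas / Keiko / on Thursday). Fact (3) matches that background with thing = the journal — refutes (ii).

0, 3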